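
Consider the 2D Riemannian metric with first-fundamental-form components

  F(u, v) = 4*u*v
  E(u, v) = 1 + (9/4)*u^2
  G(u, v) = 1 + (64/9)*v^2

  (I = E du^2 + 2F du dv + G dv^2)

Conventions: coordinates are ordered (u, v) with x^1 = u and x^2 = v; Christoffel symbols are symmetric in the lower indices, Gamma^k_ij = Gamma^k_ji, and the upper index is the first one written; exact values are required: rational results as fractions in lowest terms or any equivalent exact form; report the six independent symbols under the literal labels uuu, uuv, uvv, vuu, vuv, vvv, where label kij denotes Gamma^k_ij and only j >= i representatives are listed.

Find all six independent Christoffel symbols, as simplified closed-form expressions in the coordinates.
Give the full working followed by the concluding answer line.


E = 1 + (9/4)*u^2; F = 4*u*v; G = 1 + (64/9)*v^2
Gamma^k_ij = (1/2) g^{kl} (d_i g_jl + d_j g_il - d_l g_ij), with g^inv = (1/(EG-F^2)) [[G, -F], [-F, E]]
first partials: E_u = (9/2)*u, E_v = 0, F_u = 4*v, F_v = 4*u, G_u = 0, G_v = (128/9)*v
D = EG - F^2 = 1 + (64/9)*v^2 + (9/4)*u^2
expanded: Gamma^u_uu = (G E_u - 2F F_u + F E_v)/(2D), Gamma^u_uv = (G E_v - F G_u)/(2D), Gamma^u_vv = (2G F_v - G G_u - F G_v)/(2D), Gamma^v_uu = (2E F_u - E E_v - F E_u)/(2D), Gamma^v_uv = (E G_u - F E_v)/(2D), Gamma^v_vv = (E G_v - 2F F_v + F G_u)/(2D); substitute and cancel common factors

Answer: Gamma_uuu = 81*u/(81*u^2 + 256*v^2 + 36), Gamma_uuv = 0, Gamma_uvv = 144*u/(81*u^2 + 256*v^2 + 36), Gamma_vuu = 144*v/(81*u^2 + 256*v^2 + 36), Gamma_vuv = 0, Gamma_vvv = 256*v/(81*u^2 + 256*v^2 + 36)


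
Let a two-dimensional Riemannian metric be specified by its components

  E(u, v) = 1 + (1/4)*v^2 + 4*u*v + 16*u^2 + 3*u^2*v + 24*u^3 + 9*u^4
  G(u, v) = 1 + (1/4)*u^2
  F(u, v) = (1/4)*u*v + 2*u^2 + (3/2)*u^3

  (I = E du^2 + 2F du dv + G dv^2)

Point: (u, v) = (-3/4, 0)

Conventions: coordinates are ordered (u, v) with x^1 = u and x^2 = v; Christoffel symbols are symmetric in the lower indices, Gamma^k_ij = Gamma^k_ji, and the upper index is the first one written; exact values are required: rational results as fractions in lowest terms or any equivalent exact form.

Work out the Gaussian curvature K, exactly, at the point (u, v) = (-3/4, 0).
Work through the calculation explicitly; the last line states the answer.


E = 697/256, F = 63/128, G = 73/64, EG - F^2 = 733/256 at the point
E_u = 21/16, E_v = -21/16, F_u = -15/32, F_v = -3/16, G_u = -3/8, G_v = 0
E_vv = 1/2, F_uv = 1/4, G_uu = 1/2
Brioschi: K = (det M1 - det M2) / (EG - F^2)^2 with the standard first/second-derivative matrices M1, M2.
M1 = [[-E_vv/2 + F_uv - G_uu/2, E_u/2, F_u - E_v/2], [F_v - G_u/2, E, F], [G_v/2, F, G]] = [[-1/4, 21/32, 3/16], [0, 697/256, 63/128], [0, 63/128, 73/64]]; det M1 = -733/1024
M2 = [[0, E_v/2, G_u/2], [E_v/2, E, F], [G_u/2, F, G]] = [[0, -21/32, -3/16], [-21/32, 697/256, 63/128], [-3/16, 63/128, 73/64]]; det M2 = -477/1024
det M1 - det M2 = -1/4; K = -1/4 / (733/256)^2 = -16384/537289

Answer: K = -16384/537289


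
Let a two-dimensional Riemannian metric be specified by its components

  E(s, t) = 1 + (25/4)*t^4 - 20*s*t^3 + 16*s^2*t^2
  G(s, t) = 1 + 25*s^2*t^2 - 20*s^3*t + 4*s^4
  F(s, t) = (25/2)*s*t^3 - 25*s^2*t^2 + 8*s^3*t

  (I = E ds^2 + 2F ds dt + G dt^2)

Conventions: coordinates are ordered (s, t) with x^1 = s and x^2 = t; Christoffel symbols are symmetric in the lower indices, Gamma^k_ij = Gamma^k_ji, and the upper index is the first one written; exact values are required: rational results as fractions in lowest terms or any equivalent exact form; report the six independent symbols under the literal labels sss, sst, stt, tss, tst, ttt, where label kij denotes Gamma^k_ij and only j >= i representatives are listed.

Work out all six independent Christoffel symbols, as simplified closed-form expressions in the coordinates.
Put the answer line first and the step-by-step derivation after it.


Answer: Gamma_sss = (64*s*t^2 - 40*t^3)/(16*s^4 - 80*s^3*t + 164*s^2*t^2 - 80*s*t^3 + 25*t^4 + 4), Gamma_sst = (64*s^2*t - 120*s*t^2 + 50*t^3)/(16*s^4 - 80*s^3*t + 164*s^2*t^2 - 80*s*t^3 + 25*t^4 + 4), Gamma_stt = (-80*s^2*t + 50*s*t^2)/(16*s^4 - 80*s^3*t + 164*s^2*t^2 - 80*s*t^3 + 25*t^4 + 4), Gamma_tss = (32*s^2*t - 80*s*t^2)/(16*s^4 - 80*s^3*t + 164*s^2*t^2 - 80*s*t^3 + 25*t^4 + 4), Gamma_tst = (32*s^3 - 120*s^2*t + 100*s*t^2)/(16*s^4 - 80*s^3*t + 164*s^2*t^2 - 80*s*t^3 + 25*t^4 + 4), Gamma_ttt = (-40*s^3 + 100*s^2*t)/(16*s^4 - 80*s^3*t + 164*s^2*t^2 - 80*s*t^3 + 25*t^4 + 4)

E = 1 + (25/4)*t^4 - 20*s*t^3 + 16*s^2*t^2; F = (25/2)*s*t^3 - 25*s^2*t^2 + 8*s^3*t; G = 1 + 25*s^2*t^2 - 20*s^3*t + 4*s^4
Gamma^k_ij = (1/2) g^{kl} (d_i g_jl + d_j g_il - d_l g_ij), with g^inv = (1/(EG-F^2)) [[G, -F], [-F, E]]
first partials: E_s = -20*t^3 + 32*s*t^2, E_t = 25*t^3 - 60*s*t^2 + 32*s^2*t, F_s = (25/2)*t^3 - 50*s*t^2 + 24*s^2*t, F_t = (75/2)*s*t^2 - 50*s^2*t + 8*s^3, G_s = 50*s*t^2 - 60*s^2*t + 16*s^3, G_t = 50*s^2*t - 20*s^3
D = EG - F^2 = 1 + (25/4)*t^4 - 20*s*t^3 + 41*s^2*t^2 - 20*s^3*t + 4*s^4
expanded: Gamma^s_ss = (G E_s - 2F F_s + F E_t)/(2D), Gamma^s_st = (G E_t - F G_s)/(2D), Gamma^s_tt = (2G F_t - G G_s - F G_t)/(2D), Gamma^t_ss = (2E F_s - E E_t - F E_s)/(2D), Gamma^t_st = (E G_s - F E_t)/(2D), Gamma^t_tt = (E G_t - 2F F_t + F G_s)/(2D); substitute and cancel common factors


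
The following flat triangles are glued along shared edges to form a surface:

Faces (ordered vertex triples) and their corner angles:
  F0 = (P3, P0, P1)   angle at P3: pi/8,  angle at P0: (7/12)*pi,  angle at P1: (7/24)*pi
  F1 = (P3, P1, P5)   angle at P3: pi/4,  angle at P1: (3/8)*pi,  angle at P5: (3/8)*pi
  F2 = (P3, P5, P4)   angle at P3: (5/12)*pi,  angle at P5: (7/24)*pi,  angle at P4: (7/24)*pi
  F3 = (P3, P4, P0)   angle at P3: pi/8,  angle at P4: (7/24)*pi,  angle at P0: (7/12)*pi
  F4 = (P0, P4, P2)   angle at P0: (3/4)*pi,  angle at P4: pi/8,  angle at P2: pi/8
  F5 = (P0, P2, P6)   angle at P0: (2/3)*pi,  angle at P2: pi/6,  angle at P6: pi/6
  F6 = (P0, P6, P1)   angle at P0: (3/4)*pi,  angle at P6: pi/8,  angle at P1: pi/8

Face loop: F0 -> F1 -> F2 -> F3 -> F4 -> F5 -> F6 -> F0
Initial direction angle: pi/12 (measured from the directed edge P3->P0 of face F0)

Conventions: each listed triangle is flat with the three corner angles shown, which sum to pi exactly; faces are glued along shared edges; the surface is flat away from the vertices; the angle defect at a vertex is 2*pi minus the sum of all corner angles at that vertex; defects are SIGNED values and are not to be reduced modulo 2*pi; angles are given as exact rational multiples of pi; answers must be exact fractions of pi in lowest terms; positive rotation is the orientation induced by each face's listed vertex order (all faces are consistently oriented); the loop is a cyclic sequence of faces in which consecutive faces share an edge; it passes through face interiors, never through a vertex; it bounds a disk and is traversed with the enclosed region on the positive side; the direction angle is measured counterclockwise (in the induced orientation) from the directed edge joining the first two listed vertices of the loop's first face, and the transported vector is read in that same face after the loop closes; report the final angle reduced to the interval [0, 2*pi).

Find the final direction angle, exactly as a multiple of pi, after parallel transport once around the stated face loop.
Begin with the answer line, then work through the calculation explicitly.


Answer: final direction angle = (11/6)*pi

enclosed vertex P0: corner angles sum to (10/3)*pi, defect = 2*pi - (10/3)*pi = (-4/3)*pi
enclosed vertex P3: corner angles sum to (11/12)*pi, defect = 2*pi - (11/12)*pi = (13/12)*pi
the rotation equals the total enclosed defect, so the final angle is initial + defects (mod 2*pi)
final angle = pi/12 - pi/4 = (11/6)*pi (mod 2*pi)


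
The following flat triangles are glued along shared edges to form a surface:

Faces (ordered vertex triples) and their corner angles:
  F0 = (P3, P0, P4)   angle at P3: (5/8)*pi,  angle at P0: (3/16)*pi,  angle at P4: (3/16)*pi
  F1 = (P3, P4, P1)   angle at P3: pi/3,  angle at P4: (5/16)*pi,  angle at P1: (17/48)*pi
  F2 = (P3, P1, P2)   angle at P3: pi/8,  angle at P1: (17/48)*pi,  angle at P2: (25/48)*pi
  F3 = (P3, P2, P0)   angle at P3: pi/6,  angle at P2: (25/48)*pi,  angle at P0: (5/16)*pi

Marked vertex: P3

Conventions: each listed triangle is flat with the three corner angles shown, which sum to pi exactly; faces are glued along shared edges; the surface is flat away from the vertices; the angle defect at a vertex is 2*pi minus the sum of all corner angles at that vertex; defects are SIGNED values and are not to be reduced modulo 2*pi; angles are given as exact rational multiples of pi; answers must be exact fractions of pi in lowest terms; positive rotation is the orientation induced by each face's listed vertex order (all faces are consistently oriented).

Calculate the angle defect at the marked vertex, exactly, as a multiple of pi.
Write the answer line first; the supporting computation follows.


Answer: defect(P3) = (3/4)*pi

Sum of corner angles at P3: (5/4)*pi
defect = 2*pi - (5/4)*pi


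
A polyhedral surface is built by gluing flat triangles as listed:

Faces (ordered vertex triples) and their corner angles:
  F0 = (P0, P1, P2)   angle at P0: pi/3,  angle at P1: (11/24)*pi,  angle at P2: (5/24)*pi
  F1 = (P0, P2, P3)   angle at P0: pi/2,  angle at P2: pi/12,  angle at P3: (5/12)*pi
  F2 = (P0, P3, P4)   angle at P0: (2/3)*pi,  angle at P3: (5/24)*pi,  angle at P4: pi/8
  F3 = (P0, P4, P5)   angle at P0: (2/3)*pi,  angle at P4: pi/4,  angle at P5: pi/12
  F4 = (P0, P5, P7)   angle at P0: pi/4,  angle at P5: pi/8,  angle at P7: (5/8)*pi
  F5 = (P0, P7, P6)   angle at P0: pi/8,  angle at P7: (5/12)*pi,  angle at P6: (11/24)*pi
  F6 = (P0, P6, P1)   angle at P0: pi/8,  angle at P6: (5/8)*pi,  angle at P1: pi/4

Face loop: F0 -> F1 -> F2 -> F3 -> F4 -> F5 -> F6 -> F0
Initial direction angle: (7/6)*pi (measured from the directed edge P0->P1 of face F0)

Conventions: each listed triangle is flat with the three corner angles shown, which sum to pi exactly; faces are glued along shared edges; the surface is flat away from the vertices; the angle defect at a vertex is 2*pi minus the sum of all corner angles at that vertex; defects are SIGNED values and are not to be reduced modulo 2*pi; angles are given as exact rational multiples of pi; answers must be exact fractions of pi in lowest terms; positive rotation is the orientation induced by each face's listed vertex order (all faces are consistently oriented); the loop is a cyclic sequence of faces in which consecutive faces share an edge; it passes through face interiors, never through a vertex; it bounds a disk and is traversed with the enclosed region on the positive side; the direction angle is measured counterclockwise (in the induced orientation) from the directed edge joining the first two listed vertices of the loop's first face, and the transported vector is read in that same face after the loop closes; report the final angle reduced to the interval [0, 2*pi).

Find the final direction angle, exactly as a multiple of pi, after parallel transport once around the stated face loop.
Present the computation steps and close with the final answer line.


enclosed vertex P0: corner angles sum to (8/3)*pi, defect = 2*pi - (8/3)*pi = (-2/3)*pi
the final direction is the initial angle plus the enclosed defects, taken mod 2*pi in the induced orientation
final angle = (7/6)*pi - (2/3)*pi = pi/2 (mod 2*pi)

Answer: final direction angle = pi/2


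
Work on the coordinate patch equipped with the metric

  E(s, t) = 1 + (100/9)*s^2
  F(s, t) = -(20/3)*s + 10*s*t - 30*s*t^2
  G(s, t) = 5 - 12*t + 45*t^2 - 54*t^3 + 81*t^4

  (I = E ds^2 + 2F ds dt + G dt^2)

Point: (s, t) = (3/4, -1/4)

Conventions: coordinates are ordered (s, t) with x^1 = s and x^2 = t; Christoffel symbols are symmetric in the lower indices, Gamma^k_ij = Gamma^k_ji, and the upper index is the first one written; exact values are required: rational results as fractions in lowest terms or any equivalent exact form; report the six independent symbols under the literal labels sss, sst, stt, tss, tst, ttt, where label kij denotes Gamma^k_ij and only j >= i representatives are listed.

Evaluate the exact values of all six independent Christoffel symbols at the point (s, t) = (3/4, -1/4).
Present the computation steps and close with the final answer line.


E = 29/4, F = -265/32, G = 3065/256 at the point
E_s = 50/3, E_t = 0, F_s = -265/24, F_t = 75/4, G_s = 0, G_t = -795/16
EG - F^2 = 4665/256;  g^inv = (256/4665) * [[3065/256, 265/32], [265/32, 29/4]]
first-kind symbols [ij,l] = (1/2)(d_i g_jl + d_j g_il - d_l g_ij): [ss,s] = E_s/2 = 25/3, [ss,t] = F_s - E_t/2 = -265/24, [st,s] = E_t/2 = 0, [st,t] = G_s/2 = 0, [tt,s] = F_t - G_s/2 = 75/4, [tt,t] = G_t/2 = -795/32
Gamma^s_ij = (G*[ij,s] - F*[ij,t])/(EG - F^2), Gamma^t_ij = (E*[ij,t] - F*[ij,s])/(EG - F^2)

Answer: Gamma_sss = 1280/2799, Gamma_sst = 0, Gamma_stt = 320/311, Gamma_tss = -1696/2799, Gamma_tst = 0, Gamma_ttt = -424/311


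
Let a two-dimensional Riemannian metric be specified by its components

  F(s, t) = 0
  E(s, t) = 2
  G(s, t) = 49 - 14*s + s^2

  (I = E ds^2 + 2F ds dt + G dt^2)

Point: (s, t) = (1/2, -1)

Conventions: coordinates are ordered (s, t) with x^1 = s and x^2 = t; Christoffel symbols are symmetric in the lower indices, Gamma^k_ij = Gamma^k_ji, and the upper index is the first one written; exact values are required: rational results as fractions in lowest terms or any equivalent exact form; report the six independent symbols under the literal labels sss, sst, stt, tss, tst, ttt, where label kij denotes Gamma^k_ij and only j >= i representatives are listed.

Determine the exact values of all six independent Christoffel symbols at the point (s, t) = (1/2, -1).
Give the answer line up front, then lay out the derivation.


Answer: Gamma_sss = 0, Gamma_sst = 0, Gamma_stt = 13/4, Gamma_tss = 0, Gamma_tst = -2/13, Gamma_ttt = 0

E = 2, F = 0, G = 169/4 at the point
E_s = 0, E_t = 0, F_s = 0, F_t = 0, G_s = -13, G_t = 0
EG - F^2 = 169/2;  g^inv = (2/169) * [[169/4, 0], [0, 2]]
first-kind symbols [ij,l] = (1/2)(d_i g_jl + d_j g_il - d_l g_ij): [ss,s] = E_s/2 = 0, [ss,t] = F_s - E_t/2 = 0, [st,s] = E_t/2 = 0, [st,t] = G_s/2 = -13/2, [tt,s] = F_t - G_s/2 = 13/2, [tt,t] = G_t/2 = 0
Gamma^s_ij = (G*[ij,s] - F*[ij,t])/(EG - F^2), Gamma^t_ij = (E*[ij,t] - F*[ij,s])/(EG - F^2)


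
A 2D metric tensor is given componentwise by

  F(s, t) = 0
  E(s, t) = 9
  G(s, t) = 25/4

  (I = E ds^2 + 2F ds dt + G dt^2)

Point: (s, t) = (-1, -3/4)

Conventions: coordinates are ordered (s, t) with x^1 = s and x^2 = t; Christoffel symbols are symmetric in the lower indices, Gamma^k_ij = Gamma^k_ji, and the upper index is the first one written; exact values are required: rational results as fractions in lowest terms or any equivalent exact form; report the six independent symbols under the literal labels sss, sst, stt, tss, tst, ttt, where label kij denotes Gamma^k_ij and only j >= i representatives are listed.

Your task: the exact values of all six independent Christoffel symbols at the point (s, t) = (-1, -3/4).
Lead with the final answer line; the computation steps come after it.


Answer: Gamma_sss = 0, Gamma_sst = 0, Gamma_stt = 0, Gamma_tss = 0, Gamma_tst = 0, Gamma_ttt = 0

E = 9, F = 0, G = 25/4 at the point
E_s = 0, E_t = 0, F_s = 0, F_t = 0, G_s = 0, G_t = 0
EG - F^2 = 225/4;  g^inv = (4/225) * [[25/4, 0], [0, 9]]
first-kind symbols [ij,l] = (1/2)(d_i g_jl + d_j g_il - d_l g_ij): [ss,s] = E_s/2 = 0, [ss,t] = F_s - E_t/2 = 0, [st,s] = E_t/2 = 0, [st,t] = G_s/2 = 0, [tt,s] = F_t - G_s/2 = 0, [tt,t] = G_t/2 = 0
Gamma^s_ij = (G*[ij,s] - F*[ij,t])/(EG - F^2), Gamma^t_ij = (E*[ij,t] - F*[ij,s])/(EG - F^2)


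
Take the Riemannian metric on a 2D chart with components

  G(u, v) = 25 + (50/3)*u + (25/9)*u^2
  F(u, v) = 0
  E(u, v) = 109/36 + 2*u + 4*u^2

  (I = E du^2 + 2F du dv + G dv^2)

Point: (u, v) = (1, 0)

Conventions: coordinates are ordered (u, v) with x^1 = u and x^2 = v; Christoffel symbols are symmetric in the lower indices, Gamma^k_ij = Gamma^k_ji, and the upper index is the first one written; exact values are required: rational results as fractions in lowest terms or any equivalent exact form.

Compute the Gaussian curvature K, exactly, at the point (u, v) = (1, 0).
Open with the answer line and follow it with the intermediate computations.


Answer: K = 324/21125

E = 325/36, F = 0, G = 400/9, EG - F^2 = 32500/81 at the point
E_u = 10, E_v = 0, F_u = 0, F_v = 0, G_u = 200/9, G_v = 0
E_vv = 0, F_uv = 0, G_uu = 50/9
Evaluate Brioschi's two determinant matrices M1, M2 and divide by (EG - F^2)^2.
M1 = [[-E_vv/2 + F_uv - G_uu/2, E_u/2, F_u - E_v/2], [F_v - G_u/2, E, F], [G_v/2, F, G]] = [[-25/9, 5, 0], [-100/9, 325/36, 0], [0, 0, 400/9]]; det M1 = 987500/729
M2 = [[0, E_v/2, G_u/2], [E_v/2, E, F], [G_u/2, F, G]] = [[0, 0, 100/9], [0, 325/36, 0], [100/9, 0, 400/9]]; det M2 = -812500/729
det M1 - det M2 = 200000/81; K = 200000/81 / (32500/81)^2 = 324/21125


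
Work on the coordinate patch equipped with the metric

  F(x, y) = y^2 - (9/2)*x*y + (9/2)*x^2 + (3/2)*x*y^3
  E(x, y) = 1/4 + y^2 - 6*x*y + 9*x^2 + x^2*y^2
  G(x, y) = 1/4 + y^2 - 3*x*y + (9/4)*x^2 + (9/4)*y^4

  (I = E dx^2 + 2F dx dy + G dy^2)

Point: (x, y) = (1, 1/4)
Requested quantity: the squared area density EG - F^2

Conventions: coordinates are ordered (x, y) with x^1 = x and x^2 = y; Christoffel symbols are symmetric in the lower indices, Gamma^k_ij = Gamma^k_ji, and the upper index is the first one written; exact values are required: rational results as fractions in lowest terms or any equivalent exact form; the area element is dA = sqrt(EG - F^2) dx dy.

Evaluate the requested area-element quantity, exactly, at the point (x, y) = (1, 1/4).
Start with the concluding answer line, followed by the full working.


Answer: EG - F^2 = 38741/16384

E = 63/8, F = 443/128, G = 1865/1024; EG - F^2 = 38741/16384


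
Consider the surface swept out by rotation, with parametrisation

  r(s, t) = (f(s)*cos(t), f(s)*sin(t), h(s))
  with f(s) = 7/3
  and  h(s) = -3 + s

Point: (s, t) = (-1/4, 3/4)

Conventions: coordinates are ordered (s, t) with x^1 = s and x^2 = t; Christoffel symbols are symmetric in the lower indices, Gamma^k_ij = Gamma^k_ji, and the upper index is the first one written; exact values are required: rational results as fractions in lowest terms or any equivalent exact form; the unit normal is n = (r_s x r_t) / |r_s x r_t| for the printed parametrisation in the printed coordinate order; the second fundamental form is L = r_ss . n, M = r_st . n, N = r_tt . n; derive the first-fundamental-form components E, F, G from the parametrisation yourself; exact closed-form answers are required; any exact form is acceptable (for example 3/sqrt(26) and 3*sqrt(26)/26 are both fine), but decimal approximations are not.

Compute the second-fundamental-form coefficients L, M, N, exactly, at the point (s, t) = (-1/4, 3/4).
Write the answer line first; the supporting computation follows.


Answer: L = 0, M = 0, N = 7/3

f = 7/3, f' = 0, f'' = 0, h' = 1, h'' = 0
E = 1, F = 0, G = 49/9; answer radicand W^2 = 1
unnormalised second-form numerators: l = 0, m = 0, n = 7/3; L = l/sqrt(1), and similarly M = m/sqrt(W^2), N = n/sqrt(W^2)


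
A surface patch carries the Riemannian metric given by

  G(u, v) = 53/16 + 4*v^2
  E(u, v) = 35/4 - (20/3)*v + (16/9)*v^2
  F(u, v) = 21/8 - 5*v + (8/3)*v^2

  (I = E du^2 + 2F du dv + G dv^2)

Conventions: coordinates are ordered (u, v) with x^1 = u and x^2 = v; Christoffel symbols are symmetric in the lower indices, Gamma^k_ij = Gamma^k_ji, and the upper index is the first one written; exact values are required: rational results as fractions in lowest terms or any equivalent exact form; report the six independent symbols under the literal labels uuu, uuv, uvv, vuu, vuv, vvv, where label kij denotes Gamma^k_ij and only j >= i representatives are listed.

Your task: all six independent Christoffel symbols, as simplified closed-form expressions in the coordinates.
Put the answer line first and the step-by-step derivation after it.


Answer: Gamma_uuu = (4096*v^3 - 15360*v^2 + 18432*v - 7560)/(1632*v^2 + 3600*v + 19089), Gamma_uuv = (2048*v^3 - 3840*v^2 + 1696*v - 3180)/(544*v^2 + 1200*v + 6363), Gamma_uvv = (3072*v^3 + 2064*v - 4770)/(544*v^2 + 1200*v + 6363), Gamma_vuu = (-8192*v^3 + 46080*v^2 - 97920*v + 75600)/(4896*v^2 + 10800*v + 57267), Gamma_vuv = (-4096*v^3 + 15360*v^2 - 18432*v + 7560)/(1632*v^2 + 3600*v + 19089), Gamma_vvv = (-2048*v^3 + 3840*v^2 - 1152*v + 3780)/(544*v^2 + 1200*v + 6363)

E = 35/4 - (20/3)*v + (16/9)*v^2; F = 21/8 - 5*v + (8/3)*v^2; G = 53/16 + 4*v^2
Gamma^k_ij = (1/2) g^{kl} (d_i g_jl + d_j g_il - d_l g_ij), with g^inv = (1/(EG-F^2)) [[G, -F], [-F, E]]
first partials: E_u = 0, E_v = -20/3 + (32/9)*v, F_u = 0, F_v = -5 + (16/3)*v, G_u = 0, G_v = 8*v
D = EG - F^2 = 707/32 + (25/6)*v + (17/9)*v^2
expanded: Gamma^u_uu = (G E_u - 2F F_u + F E_v)/(2D), Gamma^u_uv = (G E_v - F G_u)/(2D), Gamma^u_vv = (2G F_v - G G_u - F G_v)/(2D), Gamma^v_uu = (2E F_u - E E_v - F E_u)/(2D), Gamma^v_uv = (E G_u - F E_v)/(2D), Gamma^v_vv = (E G_v - 2F F_v + F G_u)/(2D); substitute and cancel common factors


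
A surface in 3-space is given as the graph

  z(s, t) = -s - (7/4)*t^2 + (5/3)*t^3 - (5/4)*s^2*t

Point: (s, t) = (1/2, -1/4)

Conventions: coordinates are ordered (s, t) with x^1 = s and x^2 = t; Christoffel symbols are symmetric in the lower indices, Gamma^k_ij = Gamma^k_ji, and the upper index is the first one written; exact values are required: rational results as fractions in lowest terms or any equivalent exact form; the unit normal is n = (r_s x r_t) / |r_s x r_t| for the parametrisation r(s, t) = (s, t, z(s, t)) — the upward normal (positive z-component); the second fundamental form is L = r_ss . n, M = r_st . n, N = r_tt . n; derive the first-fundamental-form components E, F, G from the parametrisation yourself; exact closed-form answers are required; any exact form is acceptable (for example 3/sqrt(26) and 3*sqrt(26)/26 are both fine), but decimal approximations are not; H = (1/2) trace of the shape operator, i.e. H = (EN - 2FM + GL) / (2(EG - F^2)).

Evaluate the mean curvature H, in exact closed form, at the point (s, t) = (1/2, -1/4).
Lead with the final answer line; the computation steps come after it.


Answer: H = -18916*sqrt(573)/328329

z_s = -11/16, z_t = 7/8, z_ss = 5/8, z_st = -5/4, z_tt = -6
E = 377/256, F = -77/128, G = 113/64; answer radicand W^2 = 573/256
unnormalised second-form numerators: l = 5/8, m = -5/4, n = -6; L = l/sqrt(573/256), and similarly M = m/sqrt(W^2), N = n/sqrt(W^2)
H = (E*n - 2*F*m + G*l) / (2*(EG - F^2)*sqrt(W^2)); E*n - 2*F*m + G*l = -4729/512, EG - F^2 = 573/256, so H = (-4729/2292)/sqrt(573/256)


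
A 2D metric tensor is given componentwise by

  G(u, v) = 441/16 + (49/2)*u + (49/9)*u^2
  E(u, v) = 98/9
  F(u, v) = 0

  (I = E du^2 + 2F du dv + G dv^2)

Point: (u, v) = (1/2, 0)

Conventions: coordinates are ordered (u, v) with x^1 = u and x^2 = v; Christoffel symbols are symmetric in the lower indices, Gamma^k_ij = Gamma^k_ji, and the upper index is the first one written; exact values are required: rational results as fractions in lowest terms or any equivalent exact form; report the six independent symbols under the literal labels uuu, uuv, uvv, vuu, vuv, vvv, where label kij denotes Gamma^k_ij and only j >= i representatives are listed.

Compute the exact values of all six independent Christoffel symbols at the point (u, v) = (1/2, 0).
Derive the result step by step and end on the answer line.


E = 98/9, F = 0, G = 5929/144 at the point
E_u = 0, E_v = 0, F_u = 0, F_v = 0, G_u = 539/18, G_v = 0
EG - F^2 = 290521/648;  g^inv = (648/290521) * [[5929/144, 0], [0, 98/9]]
first-kind symbols [ij,l] = (1/2)(d_i g_jl + d_j g_il - d_l g_ij): [uu,u] = E_u/2 = 0, [uu,v] = F_u - E_v/2 = 0, [uv,u] = E_v/2 = 0, [uv,v] = G_u/2 = 539/36, [vv,u] = F_v - G_u/2 = -539/36, [vv,v] = G_v/2 = 0
Gamma^u_ij = (G*[ij,u] - F*[ij,v])/(EG - F^2), Gamma^v_ij = (E*[ij,v] - F*[ij,u])/(EG - F^2)

Answer: Gamma_uuu = 0, Gamma_uuv = 0, Gamma_uvv = -11/8, Gamma_vuu = 0, Gamma_vuv = 4/11, Gamma_vvv = 0


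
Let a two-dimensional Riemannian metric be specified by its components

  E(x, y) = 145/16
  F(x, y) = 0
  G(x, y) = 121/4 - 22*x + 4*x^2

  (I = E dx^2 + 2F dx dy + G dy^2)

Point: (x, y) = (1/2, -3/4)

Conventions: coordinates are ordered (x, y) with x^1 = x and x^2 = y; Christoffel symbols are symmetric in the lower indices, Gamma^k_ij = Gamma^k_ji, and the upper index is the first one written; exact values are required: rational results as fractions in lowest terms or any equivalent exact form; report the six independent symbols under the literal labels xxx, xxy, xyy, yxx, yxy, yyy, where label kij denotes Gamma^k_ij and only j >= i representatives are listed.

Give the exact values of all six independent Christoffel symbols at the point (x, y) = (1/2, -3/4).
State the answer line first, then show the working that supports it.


Answer: Gamma_xxx = 0, Gamma_xxy = 0, Gamma_xyy = 144/145, Gamma_yxx = 0, Gamma_yxy = -4/9, Gamma_yyy = 0

E = 145/16, F = 0, G = 81/4 at the point
E_x = 0, E_y = 0, F_x = 0, F_y = 0, G_x = -18, G_y = 0
EG - F^2 = 11745/64;  g^inv = (64/11745) * [[81/4, 0], [0, 145/16]]
first-kind symbols [ij,l] = (1/2)(d_i g_jl + d_j g_il - d_l g_ij): [xx,x] = E_x/2 = 0, [xx,y] = F_x - E_y/2 = 0, [xy,x] = E_y/2 = 0, [xy,y] = G_x/2 = -9, [yy,x] = F_y - G_x/2 = 9, [yy,y] = G_y/2 = 0
Gamma^x_ij = (G*[ij,x] - F*[ij,y])/(EG - F^2), Gamma^y_ij = (E*[ij,y] - F*[ij,x])/(EG - F^2)


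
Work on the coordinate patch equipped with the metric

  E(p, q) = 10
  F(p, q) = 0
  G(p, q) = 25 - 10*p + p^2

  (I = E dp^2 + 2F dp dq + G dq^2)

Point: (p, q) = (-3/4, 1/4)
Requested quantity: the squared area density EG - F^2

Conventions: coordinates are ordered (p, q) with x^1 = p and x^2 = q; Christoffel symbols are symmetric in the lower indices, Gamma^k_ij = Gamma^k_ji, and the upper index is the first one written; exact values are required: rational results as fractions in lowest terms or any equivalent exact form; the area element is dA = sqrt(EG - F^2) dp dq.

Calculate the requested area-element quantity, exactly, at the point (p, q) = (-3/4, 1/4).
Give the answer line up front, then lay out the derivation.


Answer: EG - F^2 = 2645/8

E = 10, F = 0, G = 529/16; EG - F^2 = 2645/8


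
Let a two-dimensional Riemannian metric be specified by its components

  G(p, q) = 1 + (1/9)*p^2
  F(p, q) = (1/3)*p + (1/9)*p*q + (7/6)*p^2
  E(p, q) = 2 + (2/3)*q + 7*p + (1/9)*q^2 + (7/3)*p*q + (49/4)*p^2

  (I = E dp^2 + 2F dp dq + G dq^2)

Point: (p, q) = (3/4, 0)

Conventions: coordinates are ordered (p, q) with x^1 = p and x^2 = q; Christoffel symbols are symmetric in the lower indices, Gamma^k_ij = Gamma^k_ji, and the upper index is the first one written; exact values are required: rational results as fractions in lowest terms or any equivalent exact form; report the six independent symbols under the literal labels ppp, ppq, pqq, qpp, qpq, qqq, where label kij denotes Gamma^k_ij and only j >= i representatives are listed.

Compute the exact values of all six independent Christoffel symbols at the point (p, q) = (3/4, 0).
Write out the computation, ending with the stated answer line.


E = 905/64, F = 29/32, G = 17/16 at the point
E_p = 203/8, E_q = 29/12, F_p = 25/12, F_q = 1/12, G_p = 1/6, G_q = 0
EG - F^2 = 909/64;  g^inv = (64/909) * [[17/16, -29/32], [-29/32, 905/64]]
first-kind symbols [ij,l] = (1/2)(d_i g_jl + d_j g_il - d_l g_ij): [pp,p] = E_p/2 = 203/16, [pp,q] = F_p - E_q/2 = 7/8, [pq,p] = E_q/2 = 29/24, [pq,q] = G_p/2 = 1/12, [qq,p] = F_q - G_p/2 = 0, [qq,q] = G_q/2 = 0
Gamma^p_ij = (G*[ij,p] - F*[ij,q])/(EG - F^2), Gamma^q_ij = (E*[ij,q] - F*[ij,p])/(EG - F^2)

Answer: Gamma_ppp = 812/909, Gamma_ppq = 232/2727, Gamma_pqq = 0, Gamma_qpp = 56/909, Gamma_qpq = 16/2727, Gamma_qqq = 0


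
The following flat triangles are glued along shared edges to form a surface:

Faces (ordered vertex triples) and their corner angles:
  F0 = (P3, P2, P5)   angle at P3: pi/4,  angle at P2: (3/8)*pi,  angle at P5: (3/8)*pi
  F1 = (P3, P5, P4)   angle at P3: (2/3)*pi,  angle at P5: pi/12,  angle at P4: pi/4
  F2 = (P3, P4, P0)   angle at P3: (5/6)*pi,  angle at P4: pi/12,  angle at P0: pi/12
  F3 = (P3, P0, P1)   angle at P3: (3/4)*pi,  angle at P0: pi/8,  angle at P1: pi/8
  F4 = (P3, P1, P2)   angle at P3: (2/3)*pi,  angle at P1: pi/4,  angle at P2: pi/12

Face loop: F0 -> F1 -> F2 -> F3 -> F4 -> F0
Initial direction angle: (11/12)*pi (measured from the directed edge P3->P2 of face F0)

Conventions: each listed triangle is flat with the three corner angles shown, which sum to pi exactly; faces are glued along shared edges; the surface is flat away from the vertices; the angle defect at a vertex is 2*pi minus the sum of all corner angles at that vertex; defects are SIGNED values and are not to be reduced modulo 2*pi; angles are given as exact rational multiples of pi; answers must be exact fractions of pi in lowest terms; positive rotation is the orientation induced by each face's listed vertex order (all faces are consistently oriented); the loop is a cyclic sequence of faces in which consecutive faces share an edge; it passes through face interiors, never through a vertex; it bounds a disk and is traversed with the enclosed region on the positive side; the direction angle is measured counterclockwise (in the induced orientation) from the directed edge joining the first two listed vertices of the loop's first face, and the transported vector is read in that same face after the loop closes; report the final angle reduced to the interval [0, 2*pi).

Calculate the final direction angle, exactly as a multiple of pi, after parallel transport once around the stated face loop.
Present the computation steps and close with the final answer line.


enclosed vertex P3: corner angles sum to (19/6)*pi, defect = 2*pi - (19/6)*pi = (-7/6)*pi
transport around the loop rotates by the sum of enclosed defects; add to the initial angle mod 2*pi
final angle = (11/12)*pi - (7/6)*pi = (7/4)*pi (mod 2*pi)

Answer: final direction angle = (7/4)*pi


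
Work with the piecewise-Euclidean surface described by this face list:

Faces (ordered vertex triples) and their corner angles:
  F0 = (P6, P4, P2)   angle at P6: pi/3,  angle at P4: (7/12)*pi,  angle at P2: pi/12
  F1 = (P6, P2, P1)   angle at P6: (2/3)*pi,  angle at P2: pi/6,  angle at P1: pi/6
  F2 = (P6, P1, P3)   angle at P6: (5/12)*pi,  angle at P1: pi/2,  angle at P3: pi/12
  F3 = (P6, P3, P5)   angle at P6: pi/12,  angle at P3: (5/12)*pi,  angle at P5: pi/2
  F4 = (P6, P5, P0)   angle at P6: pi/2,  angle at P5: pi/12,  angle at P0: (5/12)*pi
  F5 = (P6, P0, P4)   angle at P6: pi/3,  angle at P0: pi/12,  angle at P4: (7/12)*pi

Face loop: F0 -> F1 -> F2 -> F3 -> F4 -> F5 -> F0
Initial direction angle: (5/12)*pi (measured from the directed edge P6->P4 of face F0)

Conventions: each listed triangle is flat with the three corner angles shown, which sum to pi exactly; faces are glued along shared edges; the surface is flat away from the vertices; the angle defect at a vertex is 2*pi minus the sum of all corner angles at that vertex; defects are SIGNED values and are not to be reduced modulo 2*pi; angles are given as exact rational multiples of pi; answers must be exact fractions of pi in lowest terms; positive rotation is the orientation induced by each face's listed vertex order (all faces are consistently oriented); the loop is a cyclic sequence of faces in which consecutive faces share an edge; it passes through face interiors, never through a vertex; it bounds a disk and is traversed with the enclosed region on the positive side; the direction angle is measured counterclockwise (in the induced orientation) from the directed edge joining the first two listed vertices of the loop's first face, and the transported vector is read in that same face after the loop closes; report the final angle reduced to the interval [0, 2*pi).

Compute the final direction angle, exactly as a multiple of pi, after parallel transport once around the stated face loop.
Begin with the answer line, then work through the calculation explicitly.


Answer: final direction angle = pi/12

enclosed vertex P6: corner angles sum to (7/3)*pi, defect = 2*pi - (7/3)*pi = -pi/3
the final direction is the initial angle plus the enclosed defects, taken mod 2*pi in the induced orientation
final angle = (5/12)*pi - pi/3 = pi/12 (mod 2*pi)


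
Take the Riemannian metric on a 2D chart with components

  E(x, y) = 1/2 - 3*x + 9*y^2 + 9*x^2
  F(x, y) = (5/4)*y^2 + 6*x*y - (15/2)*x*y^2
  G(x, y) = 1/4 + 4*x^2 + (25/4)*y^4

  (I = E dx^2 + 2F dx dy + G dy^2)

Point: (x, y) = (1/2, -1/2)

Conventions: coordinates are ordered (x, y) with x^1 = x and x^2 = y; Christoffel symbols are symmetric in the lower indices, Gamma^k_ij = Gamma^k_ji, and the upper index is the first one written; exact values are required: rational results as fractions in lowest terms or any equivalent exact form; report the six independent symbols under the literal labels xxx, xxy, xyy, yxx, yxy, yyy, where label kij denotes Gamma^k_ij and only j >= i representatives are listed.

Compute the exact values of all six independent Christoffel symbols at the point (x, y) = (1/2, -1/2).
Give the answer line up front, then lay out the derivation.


Answer: Gamma_xxx = 528/157, Gamma_xxy = -401/157, Gamma_xyy = 310/157, Gamma_yxx = 648/157, Gamma_yxy = -328/157, Gamma_yyy = 252/157

E = 7/2, F = -17/8, G = 105/64 at the point
E_x = 6, E_y = -9, F_x = -39/8, F_y = 11/2, G_x = 4, G_y = -25/8
EG - F^2 = 157/128;  g^inv = (128/157) * [[105/64, 17/8], [17/8, 7/2]]
first-kind symbols [ij,l] = (1/2)(d_i g_jl + d_j g_il - d_l g_ij): [xx,x] = E_x/2 = 3, [xx,y] = F_x - E_y/2 = -3/8, [xy,x] = E_y/2 = -9/2, [xy,y] = G_x/2 = 2, [yy,x] = F_y - G_x/2 = 7/2, [yy,y] = G_y/2 = -25/16
Gamma^x_ij = (G*[ij,x] - F*[ij,y])/(EG - F^2), Gamma^y_ij = (E*[ij,y] - F*[ij,x])/(EG - F^2)


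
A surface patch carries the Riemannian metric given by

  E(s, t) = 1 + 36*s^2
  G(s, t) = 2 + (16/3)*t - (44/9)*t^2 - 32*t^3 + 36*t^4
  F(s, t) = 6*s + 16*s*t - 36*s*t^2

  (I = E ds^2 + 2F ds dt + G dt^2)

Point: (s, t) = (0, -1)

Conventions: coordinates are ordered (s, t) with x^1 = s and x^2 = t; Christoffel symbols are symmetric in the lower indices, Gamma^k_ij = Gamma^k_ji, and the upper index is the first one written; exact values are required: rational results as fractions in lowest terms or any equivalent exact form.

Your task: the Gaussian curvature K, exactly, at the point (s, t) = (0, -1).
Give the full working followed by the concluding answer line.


E = 1, F = 0, G = 538/9, EG - F^2 = 538/9 at the point
E_s = 0, E_t = 0, F_s = -46, F_t = 0, G_s = 0, G_t = -2024/9
E_tt = 0, F_st = 88, G_ss = 0
Brioschi: K = (det M1 - det M2) / (EG - F^2)^2 with the standard first/second-derivative matrices M1, M2.
M1 = [[-E_tt/2 + F_st - G_ss/2, E_s/2, F_s - E_t/2], [F_t - G_s/2, E, F], [G_t/2, F, G]] = [[88, 0, -46], [0, 1, 0], [-1012/9, 0, 538/9]]; det M1 = 88
M2 = [[0, E_t/2, G_s/2], [E_t/2, E, F], [G_s/2, F, G]] = [[0, 0, 0], [0, 1, 0], [0, 0, 538/9]]; det M2 = 0
det M1 - det M2 = 88; K = 88 / (538/9)^2 = 1782/72361

Answer: K = 1782/72361


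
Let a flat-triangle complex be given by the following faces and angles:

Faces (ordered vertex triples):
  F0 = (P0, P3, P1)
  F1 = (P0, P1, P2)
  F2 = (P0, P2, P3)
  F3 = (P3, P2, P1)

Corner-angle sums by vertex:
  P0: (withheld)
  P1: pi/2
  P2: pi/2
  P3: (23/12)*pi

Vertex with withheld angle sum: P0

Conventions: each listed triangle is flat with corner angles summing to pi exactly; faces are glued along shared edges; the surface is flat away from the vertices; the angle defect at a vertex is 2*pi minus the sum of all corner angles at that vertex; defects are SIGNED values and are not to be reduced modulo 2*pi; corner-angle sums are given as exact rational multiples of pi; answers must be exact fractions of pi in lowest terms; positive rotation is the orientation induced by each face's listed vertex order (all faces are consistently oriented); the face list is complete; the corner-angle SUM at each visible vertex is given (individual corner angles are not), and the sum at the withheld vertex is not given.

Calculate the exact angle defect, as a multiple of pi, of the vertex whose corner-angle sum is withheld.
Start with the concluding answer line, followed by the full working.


Answer: defect(P0) = (11/12)*pi

V = 4, E = 6, F = 4; chi = V - E + F = 2
Gauss-Bonnet: total defect = 2*pi*chi = 4*pi; visible defects sum to (37/12)*pi


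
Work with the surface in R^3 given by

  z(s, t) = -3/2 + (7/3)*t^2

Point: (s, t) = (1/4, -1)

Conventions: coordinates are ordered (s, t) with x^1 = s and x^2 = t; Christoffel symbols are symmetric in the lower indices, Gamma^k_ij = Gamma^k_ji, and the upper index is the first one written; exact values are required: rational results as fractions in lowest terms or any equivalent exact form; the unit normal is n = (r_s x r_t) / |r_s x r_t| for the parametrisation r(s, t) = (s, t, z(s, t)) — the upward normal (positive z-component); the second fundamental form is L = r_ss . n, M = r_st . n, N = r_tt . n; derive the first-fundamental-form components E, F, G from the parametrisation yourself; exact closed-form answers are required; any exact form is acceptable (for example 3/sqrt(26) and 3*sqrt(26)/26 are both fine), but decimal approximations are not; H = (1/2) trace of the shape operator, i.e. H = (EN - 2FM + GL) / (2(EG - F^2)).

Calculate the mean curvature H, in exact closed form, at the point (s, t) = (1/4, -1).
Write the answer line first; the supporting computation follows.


Answer: H = 63*sqrt(205)/42025

z_s = 0, z_t = -14/3, z_ss = 0, z_st = 0, z_tt = 14/3
E = 1, F = 0, G = 205/9; answer radicand W^2 = 205/9
unnormalised second-form numerators: l = 0, m = 0, n = 14/3; L = l/sqrt(205/9), and similarly M = m/sqrt(W^2), N = n/sqrt(W^2)
H = (E*n - 2*F*m + G*l) / (2*(EG - F^2)*sqrt(W^2)); E*n - 2*F*m + G*l = 14/3, EG - F^2 = 205/9, so H = (21/205)/sqrt(205/9)


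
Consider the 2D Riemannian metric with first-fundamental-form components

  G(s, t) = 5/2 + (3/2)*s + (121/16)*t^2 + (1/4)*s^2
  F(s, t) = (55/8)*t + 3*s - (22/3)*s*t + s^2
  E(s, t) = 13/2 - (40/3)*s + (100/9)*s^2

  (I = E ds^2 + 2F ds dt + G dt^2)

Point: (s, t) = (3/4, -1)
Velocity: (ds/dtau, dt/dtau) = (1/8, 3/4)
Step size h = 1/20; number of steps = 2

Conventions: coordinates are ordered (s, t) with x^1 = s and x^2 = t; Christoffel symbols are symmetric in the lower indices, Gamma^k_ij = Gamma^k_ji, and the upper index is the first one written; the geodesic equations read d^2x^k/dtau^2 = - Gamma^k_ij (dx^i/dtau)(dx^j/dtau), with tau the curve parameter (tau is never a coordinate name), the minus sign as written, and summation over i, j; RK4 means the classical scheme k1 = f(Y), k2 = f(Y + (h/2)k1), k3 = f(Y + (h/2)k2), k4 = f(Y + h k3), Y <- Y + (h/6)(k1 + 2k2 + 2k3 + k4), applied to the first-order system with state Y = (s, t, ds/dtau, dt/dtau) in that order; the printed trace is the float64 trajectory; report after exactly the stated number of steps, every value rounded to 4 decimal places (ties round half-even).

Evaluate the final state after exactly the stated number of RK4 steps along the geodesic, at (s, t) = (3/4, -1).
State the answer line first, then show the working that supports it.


Answer: s = 0.7609, t = -0.9230, ds/dtau = 0.0921, dt/dtau = 0.7921

f(Y) = (ds/dtau, dt/dtau, -Gamma^s_ij Y'^i Y'^j, -Gamma^t_ij Y'^i Y'^j) with the Gammas evaluated at the stage position; h = 0.050000; intermediate values shown to 6 dp
step 0: s = 0.7500, t = -1.0000, ds/dtau = 0.1250, dt/dtau = 0.7500
step 1:
  k1: at (s, t) = (0.750000, -1.000000), (ds/dtau, dt/dtau) = (0.125000, 0.750000); Gamma_sss = 0.064285, Gamma_sst = -0.046334, Gamma_stt = 0.544151, Gamma_tss = 1.036440, Gamma_tst = 0.088638, Gamma_ttt = -0.736637; k1 = (0.125000, 0.750000, -0.298402, 0.381544)
  k2: at (s, t) = (0.753125, -0.981250), (ds/dtau, dt/dtau) = (0.117540, 0.759539); Gamma_sss = 0.044379, Gamma_sst = -0.049793, Gamma_stt = 0.555631, Gamma_tss = 1.052698, Gamma_tst = 0.091645, Gamma_ttt = -0.746768; k2 = (0.117540, 0.759539, -0.312266, 0.399902)
  k3: at (s, t) = (0.752938, -0.981012), (ds/dtau, dt/dtau) = (0.117193, 0.759998); Gamma_sss = 0.044237, Gamma_sst = -0.049750, Gamma_stt = 0.555783, Gamma_tss = 1.052903, Gamma_tst = 0.091659, Gamma_ttt = -0.746794; k3 = (0.117193, 0.759998, -0.312764, 0.400557)
  k4: at (s, t) = (0.755860, -0.962000), (ds/dtau, dt/dtau) = (0.109362, 0.770028); Gamma_sss = 0.023553, Gamma_sst = -0.053333, Gamma_stt = 0.567682, Gamma_tss = 1.070013, Gamma_tst = 0.094849, Gamma_ttt = -0.757222; k4 = (0.109362, 0.770028, -0.327902, 0.420217)
  Y <- Y + (h/6)(k1 + 2k2 + 2k3 + k4): s = 0.7559, t = -0.9620, ds/dtau = 0.1094, dt/dtau = 0.7700
step 2:
  k1: at (s, t) = (0.755865, -0.962007), (ds/dtau, dt/dtau) = (0.109364, 0.770022); Gamma_sss = 0.023557, Gamma_sst = -0.053334, Gamma_stt = 0.567677, Gamma_tss = 1.070007, Gamma_tst = 0.094849, Gamma_ttt = -0.757221; k1 = (0.109364, 0.770022, -0.327894, 0.420210)
  k2: at (s, t) = (0.758599, -0.942757), (ds/dtau, dt/dtau) = (0.101166, 0.780528); Gamma_sss = 0.002061, Gamma_sst = -0.057057, Gamma_stt = 0.579996, Gamma_tss = 1.087989, Gamma_tst = 0.098233, Gamma_ttt = -0.767950; k2 = (0.101166, 0.780528, -0.344357, 0.441204)
  k3: at (s, t) = (0.758394, -0.942494), (ds/dtau, dt/dtau) = (0.100755, 0.781052); Gamma_sss = 0.001890, Gamma_sst = -0.057011, Gamma_stt = 0.580171, Gamma_tss = 1.088222, Gamma_tst = 0.098249, Gamma_ttt = -0.767979; k3 = (0.100755, 0.781052, -0.344975, 0.441990)
  k4: at (s, t) = (0.760903, -0.922955), (ds/dtau, dt/dtau) = (0.092115, 0.792122); Gamma_sss = -0.020516, Gamma_sst = -0.060880, Gamma_stt = 0.592967, Gamma_tss = 1.107170, Gamma_tst = 0.101844, Gamma_ttt = -0.779022; k4 = (0.092115, 0.792122, -0.363003, 0.464546)
  Y <- Y + (h/6)(k1 + 2k2 + 2k3 + k4): s = 0.7609, t = -0.9230, ds/dtau = 0.0921, dt/dtau = 0.7921
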